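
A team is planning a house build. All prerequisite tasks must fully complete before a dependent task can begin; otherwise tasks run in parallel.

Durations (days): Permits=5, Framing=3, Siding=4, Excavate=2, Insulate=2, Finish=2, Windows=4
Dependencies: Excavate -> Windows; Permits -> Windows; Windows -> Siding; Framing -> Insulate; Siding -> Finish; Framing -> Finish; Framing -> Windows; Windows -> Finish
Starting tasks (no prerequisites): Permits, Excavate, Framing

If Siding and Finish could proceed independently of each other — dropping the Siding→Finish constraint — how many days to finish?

13

Before: longest chain Permits→Windows→Siding→Finish = 5+4+4+2 = 15, finish 15.
Without Siding→Finish, Finish's earliest start moves from 13 to 9.
The longest chain is now Permits→Windows→Siding = 5+4+4 = 13, so the house build takes 13 days.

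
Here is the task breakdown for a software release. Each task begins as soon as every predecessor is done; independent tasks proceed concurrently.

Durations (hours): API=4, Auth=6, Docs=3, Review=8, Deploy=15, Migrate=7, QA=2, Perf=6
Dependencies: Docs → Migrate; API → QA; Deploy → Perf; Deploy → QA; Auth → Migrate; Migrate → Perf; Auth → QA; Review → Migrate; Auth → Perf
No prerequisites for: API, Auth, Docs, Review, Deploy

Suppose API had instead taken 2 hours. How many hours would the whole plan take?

21

The binding path is Review→Migrate→Perf = 8+7+6 = 21; finish at 21 hours.
API is off the critical path — its longest chain is 6 hours, giving 15 of slack.
No other chain overtakes it, so the finish is 21 hours.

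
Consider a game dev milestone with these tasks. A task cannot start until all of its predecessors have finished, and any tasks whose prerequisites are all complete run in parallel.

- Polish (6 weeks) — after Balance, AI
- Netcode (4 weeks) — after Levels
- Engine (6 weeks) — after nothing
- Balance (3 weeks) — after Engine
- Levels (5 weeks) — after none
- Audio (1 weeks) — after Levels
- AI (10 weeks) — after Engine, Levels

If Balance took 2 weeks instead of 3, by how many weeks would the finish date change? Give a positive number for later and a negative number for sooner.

0

Baseline: Engine→AI→Polish = 6+10+6 = 22 → 22 weeks.
Balance has 7 weeks of float (longest path through it is 15).
The critical path is still Engine→AI→Polish; finish is now 22 weeks.
Change in finish: 22 − 22 = +0 weeks.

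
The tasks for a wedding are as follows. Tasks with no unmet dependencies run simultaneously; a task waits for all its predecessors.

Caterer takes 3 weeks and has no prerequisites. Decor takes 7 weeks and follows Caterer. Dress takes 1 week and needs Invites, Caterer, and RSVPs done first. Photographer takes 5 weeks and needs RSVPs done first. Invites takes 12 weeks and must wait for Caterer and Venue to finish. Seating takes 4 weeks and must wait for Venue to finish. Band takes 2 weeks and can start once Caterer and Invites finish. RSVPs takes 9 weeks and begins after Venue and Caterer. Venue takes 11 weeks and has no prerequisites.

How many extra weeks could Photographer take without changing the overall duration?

Venue→Invites→Band = 11+12+2 = 25 sets the makespan at 25 weeks.
Longest path through Photographer: 25 weeks (earliest finish 25, latest finish 25).
Float = 25 − 25 = 0.

0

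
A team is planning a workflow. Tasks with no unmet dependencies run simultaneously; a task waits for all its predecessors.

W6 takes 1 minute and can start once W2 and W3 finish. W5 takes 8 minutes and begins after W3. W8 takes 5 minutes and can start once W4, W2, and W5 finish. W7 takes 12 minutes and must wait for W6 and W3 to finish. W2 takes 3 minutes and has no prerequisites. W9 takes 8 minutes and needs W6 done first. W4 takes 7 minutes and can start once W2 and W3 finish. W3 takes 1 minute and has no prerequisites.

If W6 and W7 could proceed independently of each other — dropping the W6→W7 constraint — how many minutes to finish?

With the dependency in place, W2→W6→W7 = 3+1+12 = 16 sets the finish at 16 minutes.
Without W6→W7, W7's earliest start moves from 4 to 1.
After: W2→W4→W8 = 3+7+5 = 15 → 15 minutes.

15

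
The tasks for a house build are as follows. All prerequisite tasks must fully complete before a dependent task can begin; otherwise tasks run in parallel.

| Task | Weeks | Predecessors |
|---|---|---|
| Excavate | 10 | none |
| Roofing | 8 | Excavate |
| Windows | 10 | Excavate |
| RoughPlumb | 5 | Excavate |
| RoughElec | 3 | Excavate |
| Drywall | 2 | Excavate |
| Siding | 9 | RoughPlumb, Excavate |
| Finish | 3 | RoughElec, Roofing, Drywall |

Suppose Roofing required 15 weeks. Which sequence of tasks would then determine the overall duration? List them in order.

The binding path is Excavate→RoughPlumb→Siding = 10+5+9 = 24; finish at 24 weeks.
Roofing has 3 weeks of float (longest path through it is 21).
The binding chain switches to Excavate→Roofing→Finish = 10+15+3 = 28; finish 28 weeks.

Excavate, Roofing, Finish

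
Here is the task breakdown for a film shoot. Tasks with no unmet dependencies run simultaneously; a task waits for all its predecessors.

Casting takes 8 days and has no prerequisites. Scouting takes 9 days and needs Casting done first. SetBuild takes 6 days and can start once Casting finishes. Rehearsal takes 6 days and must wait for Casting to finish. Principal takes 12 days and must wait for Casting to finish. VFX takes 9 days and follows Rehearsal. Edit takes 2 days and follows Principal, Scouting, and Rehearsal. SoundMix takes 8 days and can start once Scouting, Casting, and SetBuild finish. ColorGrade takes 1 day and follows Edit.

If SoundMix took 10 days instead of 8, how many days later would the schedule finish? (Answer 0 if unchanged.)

2

Critical path before the change: Casting→Scouting→SoundMix = 8+9+8 = 25 giving 25 days.
SoundMix lies on that path, so at 10 days the path becomes 27 days.
The critical path is still Casting→Scouting→SoundMix; finish is now 27 days.
Change in finish: 27 − 25 = +2 days.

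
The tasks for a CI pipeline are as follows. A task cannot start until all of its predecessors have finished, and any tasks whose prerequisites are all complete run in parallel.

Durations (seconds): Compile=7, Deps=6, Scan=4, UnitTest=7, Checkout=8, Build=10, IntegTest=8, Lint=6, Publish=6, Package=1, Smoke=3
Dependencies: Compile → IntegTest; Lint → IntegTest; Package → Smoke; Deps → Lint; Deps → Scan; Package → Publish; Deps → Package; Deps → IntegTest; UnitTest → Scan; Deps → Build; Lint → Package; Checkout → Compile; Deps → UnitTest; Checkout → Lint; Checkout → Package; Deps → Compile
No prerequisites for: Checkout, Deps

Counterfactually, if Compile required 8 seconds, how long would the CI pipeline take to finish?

24

Critical path before the change: Checkout→Compile→IntegTest = 8+7+8 = 23 giving 23 seconds.
Compile is on the critical path; changing it to 8 makes that path 24 seconds.
No other chain overtakes it, so the finish is 24 seconds.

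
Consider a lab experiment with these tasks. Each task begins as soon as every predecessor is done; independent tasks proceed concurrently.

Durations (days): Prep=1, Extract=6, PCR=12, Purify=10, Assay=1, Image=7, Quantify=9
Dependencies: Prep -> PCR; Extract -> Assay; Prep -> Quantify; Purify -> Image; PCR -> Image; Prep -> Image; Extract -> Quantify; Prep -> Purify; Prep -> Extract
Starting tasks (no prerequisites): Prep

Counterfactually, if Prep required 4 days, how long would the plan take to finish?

23

Actual critical path: Prep→PCR→Image = 1+12+7 = 20 ⇒ 20 days.
Prep is on the critical path; changing it to 4 makes that path 23 days.
No other chain overtakes it, so the finish is 23 days.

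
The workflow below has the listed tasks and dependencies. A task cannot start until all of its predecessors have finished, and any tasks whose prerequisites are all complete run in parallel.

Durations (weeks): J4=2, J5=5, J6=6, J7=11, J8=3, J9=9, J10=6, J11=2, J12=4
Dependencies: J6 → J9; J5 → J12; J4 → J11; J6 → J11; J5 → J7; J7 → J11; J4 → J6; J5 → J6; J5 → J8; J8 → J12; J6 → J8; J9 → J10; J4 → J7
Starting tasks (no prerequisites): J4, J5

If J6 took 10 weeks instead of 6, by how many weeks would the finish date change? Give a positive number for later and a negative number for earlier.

4

The binding path is J5→J6→J9→J10 = 5+6+9+6 = 26; finish at 26 weeks.
Since J6 is critical, the +4 change carries straight to that chain (now 30 weeks).
The critical path is still J5→J6→J9→J10; finish is now 30 weeks.
Change in finish: 30 − 26 = +4 weeks.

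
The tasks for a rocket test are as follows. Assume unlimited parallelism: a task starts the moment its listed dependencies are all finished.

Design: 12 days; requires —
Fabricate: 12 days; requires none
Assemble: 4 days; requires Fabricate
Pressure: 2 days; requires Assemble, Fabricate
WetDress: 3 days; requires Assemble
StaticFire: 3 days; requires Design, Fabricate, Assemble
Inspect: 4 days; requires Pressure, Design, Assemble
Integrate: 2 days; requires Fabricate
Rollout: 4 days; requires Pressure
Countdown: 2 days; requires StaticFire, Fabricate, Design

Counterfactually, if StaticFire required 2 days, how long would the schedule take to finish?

The binding path is Fabricate→Assemble→Pressure→Inspect = 12+4+2+4 = 22; finish at 22 days.
The longest path through StaticFire is only 21 days, so StaticFire has float 1.
That remains the longest chain; total 22 days.

22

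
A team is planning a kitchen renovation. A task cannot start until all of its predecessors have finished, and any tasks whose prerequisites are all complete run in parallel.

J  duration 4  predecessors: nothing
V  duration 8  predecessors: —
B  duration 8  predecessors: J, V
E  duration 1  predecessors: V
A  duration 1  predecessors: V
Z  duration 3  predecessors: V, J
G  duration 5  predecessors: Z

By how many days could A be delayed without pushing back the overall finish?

V→B = 8+8 = 16 sets the makespan at 16 days.
The longest chain containing A totals 9 days.
So A can slip 16 − 9 = 7 days.

7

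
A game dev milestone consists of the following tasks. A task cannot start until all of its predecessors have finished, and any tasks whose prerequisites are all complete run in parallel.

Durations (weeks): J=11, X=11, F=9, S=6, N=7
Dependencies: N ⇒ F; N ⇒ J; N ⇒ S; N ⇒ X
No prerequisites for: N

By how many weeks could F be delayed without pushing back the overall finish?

2

The longest chain is N→X = 7+11 = 18; overall finish 18 weeks.
The longest chain containing F totals 16 weeks.
Float = 18 − 16 = 2.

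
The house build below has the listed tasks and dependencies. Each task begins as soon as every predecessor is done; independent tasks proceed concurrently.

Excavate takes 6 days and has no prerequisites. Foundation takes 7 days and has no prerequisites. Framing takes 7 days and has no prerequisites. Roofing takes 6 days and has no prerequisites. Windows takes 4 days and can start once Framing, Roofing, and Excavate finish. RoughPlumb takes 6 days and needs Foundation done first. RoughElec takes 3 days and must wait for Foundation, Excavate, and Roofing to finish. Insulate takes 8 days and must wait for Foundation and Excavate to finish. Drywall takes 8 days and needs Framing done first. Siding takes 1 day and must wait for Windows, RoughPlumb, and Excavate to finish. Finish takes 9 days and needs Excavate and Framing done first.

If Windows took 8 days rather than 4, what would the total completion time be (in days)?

16

Actual critical path: Framing→Finish = 7+9 = 16 ⇒ 16 days.
Windows has 4 days of float (longest path through it is 12).
Now Framing→Windows→Siding = 7+8+1 = 16 is longest, so the finish becomes 16 days.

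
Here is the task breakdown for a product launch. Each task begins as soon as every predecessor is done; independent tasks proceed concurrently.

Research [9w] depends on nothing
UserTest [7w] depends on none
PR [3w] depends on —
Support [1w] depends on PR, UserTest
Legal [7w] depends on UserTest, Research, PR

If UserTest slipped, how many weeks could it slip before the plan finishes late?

Research→Legal = 9+7 = 16 sets the makespan at 16 weeks.
The longest chain containing UserTest totals 14 weeks.
Slack of UserTest = 2 − 0 = 2 weeks.

2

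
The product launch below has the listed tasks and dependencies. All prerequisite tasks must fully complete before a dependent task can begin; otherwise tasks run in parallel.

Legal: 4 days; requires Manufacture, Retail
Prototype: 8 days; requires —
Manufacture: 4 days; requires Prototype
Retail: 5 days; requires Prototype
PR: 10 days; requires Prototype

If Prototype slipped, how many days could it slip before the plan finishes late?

The longest chain is Prototype→PR = 8+10 = 18; overall finish 18 days.
Prototype finishes as early as 8 and must finish by 8.
Float = 18 − 18 = 0.

0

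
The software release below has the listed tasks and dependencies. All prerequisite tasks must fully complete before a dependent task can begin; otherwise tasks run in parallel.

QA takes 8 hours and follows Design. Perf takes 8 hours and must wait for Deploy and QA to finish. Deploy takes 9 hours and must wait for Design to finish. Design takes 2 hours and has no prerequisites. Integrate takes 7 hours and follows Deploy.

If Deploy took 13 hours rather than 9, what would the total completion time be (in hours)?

Actual critical path: Design→Deploy→Perf = 2+9+8 = 19 ⇒ 19 hours.
Deploy is on the critical path; changing it to 13 makes that path 23 hours.
That remains the longest chain; total 23 hours.

23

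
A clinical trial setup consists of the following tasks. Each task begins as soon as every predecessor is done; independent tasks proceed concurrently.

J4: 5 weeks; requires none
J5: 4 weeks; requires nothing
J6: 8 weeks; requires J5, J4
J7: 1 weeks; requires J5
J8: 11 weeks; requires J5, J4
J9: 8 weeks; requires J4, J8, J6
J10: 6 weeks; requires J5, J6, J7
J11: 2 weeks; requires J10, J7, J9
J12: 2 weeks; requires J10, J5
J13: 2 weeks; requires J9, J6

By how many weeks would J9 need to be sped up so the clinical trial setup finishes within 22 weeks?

Current finish: 26 weeks; target: 22.
J9 is on every critical path, so each week cut from J9 cuts the finish by one (this holds down to a finish of 21).
Need 26 − 22 = 4 weeks off J9 → J9 becomes 4 weeks, finish becomes 22.

4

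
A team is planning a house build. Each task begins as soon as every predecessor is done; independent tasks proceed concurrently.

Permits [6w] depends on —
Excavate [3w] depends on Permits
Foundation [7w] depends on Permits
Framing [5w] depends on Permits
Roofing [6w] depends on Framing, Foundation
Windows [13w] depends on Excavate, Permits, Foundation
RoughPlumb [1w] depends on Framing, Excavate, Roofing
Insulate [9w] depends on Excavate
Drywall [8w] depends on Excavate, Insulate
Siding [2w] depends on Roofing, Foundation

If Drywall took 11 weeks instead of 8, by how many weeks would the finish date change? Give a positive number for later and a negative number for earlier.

Baseline: Permits→Excavate→Insulate→Drywall = 6+3+9+8 = 26 → 26 weeks.
Drywall is on the critical path; changing it to 11 makes that path 29 weeks.
No other chain overtakes it, so the finish is 29 weeks.
Change in finish: 29 − 26 = +3 weeks.

3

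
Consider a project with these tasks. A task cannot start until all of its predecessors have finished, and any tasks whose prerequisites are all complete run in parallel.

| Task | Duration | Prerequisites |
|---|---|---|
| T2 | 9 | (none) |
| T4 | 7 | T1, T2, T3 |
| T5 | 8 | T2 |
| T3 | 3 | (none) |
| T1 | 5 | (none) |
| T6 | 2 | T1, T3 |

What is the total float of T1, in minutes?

5

The longest chain is T2→T5 = 9+8 = 17; overall finish 17 minutes.
Longest path through T1: 12 minutes (earliest finish 5, latest finish 10).
Slack of T1 = 5 − 0 = 5 minutes.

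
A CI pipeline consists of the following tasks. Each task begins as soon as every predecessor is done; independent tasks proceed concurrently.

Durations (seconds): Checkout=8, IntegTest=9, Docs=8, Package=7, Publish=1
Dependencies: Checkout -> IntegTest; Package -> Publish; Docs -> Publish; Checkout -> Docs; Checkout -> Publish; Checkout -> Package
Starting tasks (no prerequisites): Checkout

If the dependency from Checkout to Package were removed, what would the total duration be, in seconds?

With the dependency in place, Checkout→IntegTest = 8+9 = 17 sets the finish at 17 seconds.
Without Checkout→Package, Package's earliest start moves from 8 to 0.
New critical path: Checkout→IntegTest = 8+9 = 17 ⇒ 17 seconds.

17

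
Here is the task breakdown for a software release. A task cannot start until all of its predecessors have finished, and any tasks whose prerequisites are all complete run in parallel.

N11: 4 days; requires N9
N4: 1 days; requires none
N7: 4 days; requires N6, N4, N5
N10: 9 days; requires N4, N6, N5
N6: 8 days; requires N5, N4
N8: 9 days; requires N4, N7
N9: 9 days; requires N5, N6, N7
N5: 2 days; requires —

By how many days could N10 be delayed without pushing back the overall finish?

8

Critical path: N5→N6→N7→N9→N11 = 2+8+4+9+4 = 27, so the finish is 27 days.
N10 finishes as early as 19 and must finish by 27.
Float = 27 − 19 = 8.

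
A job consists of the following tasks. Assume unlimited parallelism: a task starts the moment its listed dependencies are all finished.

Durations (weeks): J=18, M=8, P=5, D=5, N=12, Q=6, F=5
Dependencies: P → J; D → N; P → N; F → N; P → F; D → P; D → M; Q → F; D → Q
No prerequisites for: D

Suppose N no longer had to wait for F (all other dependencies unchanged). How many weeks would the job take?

28

Original critical path: D→P→J = 5+5+18 = 28 ⇒ 28 weeks.
Without F→N, N's earliest start moves from 16 to 10.
After: D→P→J = 5+5+18 = 28 → 28 weeks.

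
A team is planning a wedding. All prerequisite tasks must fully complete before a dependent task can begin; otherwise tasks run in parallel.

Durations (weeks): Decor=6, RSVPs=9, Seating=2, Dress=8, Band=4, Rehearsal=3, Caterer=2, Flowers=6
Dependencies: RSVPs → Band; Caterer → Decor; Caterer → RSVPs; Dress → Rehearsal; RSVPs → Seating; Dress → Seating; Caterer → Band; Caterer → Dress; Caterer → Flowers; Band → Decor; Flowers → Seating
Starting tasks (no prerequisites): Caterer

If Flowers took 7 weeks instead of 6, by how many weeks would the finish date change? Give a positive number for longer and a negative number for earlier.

0

The binding path is Caterer→RSVPs→Band→Decor = 2+9+4+6 = 21; finish at 21 weeks.
Flowers is off the critical path — its longest chain is 10 weeks, giving 11 of slack.
That remains the longest chain; total 21 weeks.
Change in finish: 21 − 21 = +0 weeks.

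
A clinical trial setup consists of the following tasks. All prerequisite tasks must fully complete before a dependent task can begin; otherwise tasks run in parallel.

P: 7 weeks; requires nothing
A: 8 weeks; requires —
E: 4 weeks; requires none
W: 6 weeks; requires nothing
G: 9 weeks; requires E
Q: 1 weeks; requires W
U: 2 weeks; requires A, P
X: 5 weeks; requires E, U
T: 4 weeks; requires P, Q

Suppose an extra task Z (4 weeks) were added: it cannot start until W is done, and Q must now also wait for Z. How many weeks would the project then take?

15

Originally the project takes 15 weeks.
With Z inserted, Q now waits for max(W, Z).
New critical path: A→U→X = 8+2+5 = 15 ⇒ 15 weeks.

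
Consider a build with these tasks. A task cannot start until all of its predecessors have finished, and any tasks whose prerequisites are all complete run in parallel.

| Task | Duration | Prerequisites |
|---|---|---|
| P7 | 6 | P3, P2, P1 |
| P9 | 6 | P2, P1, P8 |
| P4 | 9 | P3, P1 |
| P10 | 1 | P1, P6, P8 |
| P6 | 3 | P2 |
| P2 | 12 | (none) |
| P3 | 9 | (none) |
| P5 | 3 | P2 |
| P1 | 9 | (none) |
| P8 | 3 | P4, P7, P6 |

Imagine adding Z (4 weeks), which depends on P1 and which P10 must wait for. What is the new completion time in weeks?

27

Originally the job takes 27 weeks.
With Z inserted, P10 now waits for max(P1, P6, P8, Z).
New critical path: P1→P4→P8→P9 = 9+9+3+6 = 27 ⇒ 27 weeks.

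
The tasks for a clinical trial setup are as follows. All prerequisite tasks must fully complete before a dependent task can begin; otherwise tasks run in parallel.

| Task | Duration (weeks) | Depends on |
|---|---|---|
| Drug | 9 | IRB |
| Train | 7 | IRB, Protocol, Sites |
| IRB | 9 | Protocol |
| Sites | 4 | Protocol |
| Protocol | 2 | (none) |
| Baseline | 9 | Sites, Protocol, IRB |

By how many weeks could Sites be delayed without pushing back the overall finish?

5

Protocol→IRB→Drug = 2+9+9 = 20 sets the makespan at 20 weeks.
The longest chain containing Sites totals 15 weeks.
Slack of Sites = 7 − 2 = 5 weeks.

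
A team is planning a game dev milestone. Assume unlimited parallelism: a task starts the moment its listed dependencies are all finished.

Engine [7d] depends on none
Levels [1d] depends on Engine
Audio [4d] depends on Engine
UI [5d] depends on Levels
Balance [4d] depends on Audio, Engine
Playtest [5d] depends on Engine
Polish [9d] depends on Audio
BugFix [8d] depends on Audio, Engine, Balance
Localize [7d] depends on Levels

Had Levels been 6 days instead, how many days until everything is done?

As given, the longest chain is Engine→Audio→Balance→BugFix = 7+4+4+8 = 23, so the finish is 23 days.
The longest path through Levels is only 15 days, so Levels has float 8.
No other chain overtakes it, so the finish is 23 days.

23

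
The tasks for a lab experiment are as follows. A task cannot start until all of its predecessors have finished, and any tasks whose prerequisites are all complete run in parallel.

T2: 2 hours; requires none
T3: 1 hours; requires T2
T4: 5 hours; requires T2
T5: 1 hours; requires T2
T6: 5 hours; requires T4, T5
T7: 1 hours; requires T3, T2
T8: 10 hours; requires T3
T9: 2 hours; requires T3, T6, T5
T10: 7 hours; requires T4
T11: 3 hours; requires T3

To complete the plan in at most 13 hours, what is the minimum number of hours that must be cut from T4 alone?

Current finish: 14 hours; target: 13.
T4 is on every critical path, so each hour cut from T4 cuts the finish by one (this holds down to a finish of 13).
Need 14 − 13 = 1 hour off T4 → T4 becomes 4 hours, finish becomes 13.

1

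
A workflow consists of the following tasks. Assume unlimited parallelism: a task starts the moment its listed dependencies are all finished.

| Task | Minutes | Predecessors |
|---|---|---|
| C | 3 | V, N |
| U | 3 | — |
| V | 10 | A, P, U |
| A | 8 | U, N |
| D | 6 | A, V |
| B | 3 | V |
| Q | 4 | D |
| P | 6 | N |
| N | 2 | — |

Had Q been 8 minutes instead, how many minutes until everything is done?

Actual critical path: U→A→V→D→Q = 3+8+10+6+4 = 31 ⇒ 31 minutes.
Q is on the critical path; changing it to 8 makes that path 35 minutes.
That remains the longest chain; total 35 minutes.

35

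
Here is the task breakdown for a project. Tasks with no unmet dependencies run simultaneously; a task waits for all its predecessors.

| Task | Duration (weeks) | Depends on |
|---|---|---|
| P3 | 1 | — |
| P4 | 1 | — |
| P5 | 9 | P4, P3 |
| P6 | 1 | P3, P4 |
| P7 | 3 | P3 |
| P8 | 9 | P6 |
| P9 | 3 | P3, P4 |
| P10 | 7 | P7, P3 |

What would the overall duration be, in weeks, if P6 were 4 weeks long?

The binding path is P3→P6→P8 = 1+1+9 = 11; finish at 11 weeks.
Since P6 is critical, the +3 change carries straight to that chain (now 14 weeks).
No other chain overtakes it, so the finish is 14 weeks.

14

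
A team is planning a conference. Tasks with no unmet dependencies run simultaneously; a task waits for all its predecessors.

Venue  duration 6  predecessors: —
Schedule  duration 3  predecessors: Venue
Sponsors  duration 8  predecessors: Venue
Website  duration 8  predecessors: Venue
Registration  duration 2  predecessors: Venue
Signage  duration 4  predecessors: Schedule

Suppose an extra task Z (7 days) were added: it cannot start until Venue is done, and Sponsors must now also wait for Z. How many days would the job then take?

Originally the job takes 14 days.
With Z inserted, Sponsors now waits for max(Venue, Z).
New critical path: Venue→Z→Sponsors = 6+7+8 = 21 ⇒ 21 days.

21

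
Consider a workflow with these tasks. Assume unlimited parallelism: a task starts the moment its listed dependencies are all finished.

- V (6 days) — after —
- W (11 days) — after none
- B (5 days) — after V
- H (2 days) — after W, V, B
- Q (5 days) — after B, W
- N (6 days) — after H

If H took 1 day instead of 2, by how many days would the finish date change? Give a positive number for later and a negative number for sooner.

-1

As given, the longest chain is V→B→H→N = 6+5+2+6 = 19, so the finish is 19 days.
H lies on that path, so at 1 day the path becomes 18 days.
That remains the longest chain; total 18 days.
Change in finish: 18 − 19 = -1 days.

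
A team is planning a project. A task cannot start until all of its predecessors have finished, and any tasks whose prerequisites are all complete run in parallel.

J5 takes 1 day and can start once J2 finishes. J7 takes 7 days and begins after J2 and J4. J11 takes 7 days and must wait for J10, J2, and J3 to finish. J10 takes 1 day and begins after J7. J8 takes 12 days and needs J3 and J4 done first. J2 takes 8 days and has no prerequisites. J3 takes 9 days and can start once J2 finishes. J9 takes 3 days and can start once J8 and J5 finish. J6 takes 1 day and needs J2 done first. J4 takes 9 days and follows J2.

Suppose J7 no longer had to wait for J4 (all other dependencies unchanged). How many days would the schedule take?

Original critical path: J2→J3→J8→J9 = 8+9+12+3 = 32 ⇒ 32 days.
Without J4→J7, J7's earliest start moves from 17 to 8.
After: J2→J3→J8→J9 = 8+9+12+3 = 32 → 32 days.

32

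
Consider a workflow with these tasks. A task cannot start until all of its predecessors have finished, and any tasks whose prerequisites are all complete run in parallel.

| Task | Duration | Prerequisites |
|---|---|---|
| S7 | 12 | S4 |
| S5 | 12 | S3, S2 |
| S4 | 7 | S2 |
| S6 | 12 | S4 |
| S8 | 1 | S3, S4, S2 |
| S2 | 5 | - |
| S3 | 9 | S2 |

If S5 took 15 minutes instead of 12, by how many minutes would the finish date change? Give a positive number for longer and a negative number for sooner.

As given, the longest chain is S2→S3→S5 = 5+9+12 = 26, so the finish is 26 minutes.
S5 is on the critical path; changing it to 15 makes that path 29 minutes.
The critical path is still S2→S3→S5; finish is now 29 minutes.
Change in finish: 29 − 26 = +3 minutes.

3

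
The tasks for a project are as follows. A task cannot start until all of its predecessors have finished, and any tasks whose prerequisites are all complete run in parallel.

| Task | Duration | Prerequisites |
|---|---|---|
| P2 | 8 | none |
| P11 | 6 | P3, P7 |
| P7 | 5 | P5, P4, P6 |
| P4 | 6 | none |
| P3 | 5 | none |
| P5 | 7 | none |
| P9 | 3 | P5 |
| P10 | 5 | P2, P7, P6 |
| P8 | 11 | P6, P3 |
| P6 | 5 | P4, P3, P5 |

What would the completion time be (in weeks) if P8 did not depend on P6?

23

With the dependency in place, P5→P6→P7→P11 = 7+5+5+6 = 23 sets the finish at 23 weeks.
Without P6→P8, P8's earliest start moves from 12 to 5.
After: P5→P6→P7→P11 = 7+5+5+6 = 23 → 23 weeks.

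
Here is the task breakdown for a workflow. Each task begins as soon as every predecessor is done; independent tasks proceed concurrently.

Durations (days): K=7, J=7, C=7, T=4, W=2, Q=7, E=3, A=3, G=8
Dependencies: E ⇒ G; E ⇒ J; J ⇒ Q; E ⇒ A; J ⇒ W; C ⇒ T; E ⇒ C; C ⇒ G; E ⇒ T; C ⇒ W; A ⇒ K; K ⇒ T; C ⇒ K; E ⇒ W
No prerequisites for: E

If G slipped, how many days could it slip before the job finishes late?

The longest chain is E→C→K→T = 3+7+7+4 = 21; overall finish 21 days.
Longest path through G: 18 days (earliest finish 18, latest finish 21).
Float = 21 − 18 = 3.

3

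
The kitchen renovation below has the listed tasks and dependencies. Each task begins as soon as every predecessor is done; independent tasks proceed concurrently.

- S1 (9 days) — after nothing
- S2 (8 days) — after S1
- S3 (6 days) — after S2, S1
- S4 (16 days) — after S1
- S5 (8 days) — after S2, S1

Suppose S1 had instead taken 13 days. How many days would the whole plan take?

As given, the longest chain is S1→S2→S5 = 9+8+8 = 25, so the finish is 25 days.
S1 lies on that path, so at 13 days the path becomes 29 days.
No other chain overtakes it, so the finish is 29 days.

29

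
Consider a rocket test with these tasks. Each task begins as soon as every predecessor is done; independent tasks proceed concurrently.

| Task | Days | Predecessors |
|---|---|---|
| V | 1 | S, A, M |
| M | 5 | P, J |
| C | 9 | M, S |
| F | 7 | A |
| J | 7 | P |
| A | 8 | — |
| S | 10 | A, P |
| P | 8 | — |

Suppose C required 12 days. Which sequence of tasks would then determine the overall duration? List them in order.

The binding path is P→J→M→C = 8+7+5+9 = 29; finish at 29 days.
C is on the critical path; changing it to 12 makes that path 32 days.
That remains the longest chain; total 32 days.

P, J, M, C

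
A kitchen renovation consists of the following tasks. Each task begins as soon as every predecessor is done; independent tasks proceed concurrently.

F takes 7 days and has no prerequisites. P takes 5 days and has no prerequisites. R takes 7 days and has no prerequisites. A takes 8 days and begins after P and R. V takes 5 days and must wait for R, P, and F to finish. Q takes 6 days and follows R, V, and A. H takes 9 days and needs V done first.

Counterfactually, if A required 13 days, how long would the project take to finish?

Critical path before the change: R→A→Q = 7+8+6 = 21 giving 21 days.
A lies on that path, so at 13 days the path becomes 26 days.
No other chain overtakes it, so the finish is 26 days.

26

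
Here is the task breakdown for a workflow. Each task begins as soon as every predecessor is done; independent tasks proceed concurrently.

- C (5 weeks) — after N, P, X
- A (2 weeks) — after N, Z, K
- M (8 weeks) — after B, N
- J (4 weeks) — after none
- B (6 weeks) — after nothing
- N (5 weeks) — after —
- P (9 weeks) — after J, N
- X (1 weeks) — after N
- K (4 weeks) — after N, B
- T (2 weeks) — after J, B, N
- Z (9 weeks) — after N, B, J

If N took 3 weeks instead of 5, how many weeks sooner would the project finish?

1

Baseline: N→P→C = 5+9+5 = 19 → 19 weeks.
N is on the critical path; changing it to 3 makes that path 17 weeks.
New critical path: J→P→C = 4+9+5 = 18 ⇒ 18 weeks.
Change in finish: 18 − 19 = -1 weeks.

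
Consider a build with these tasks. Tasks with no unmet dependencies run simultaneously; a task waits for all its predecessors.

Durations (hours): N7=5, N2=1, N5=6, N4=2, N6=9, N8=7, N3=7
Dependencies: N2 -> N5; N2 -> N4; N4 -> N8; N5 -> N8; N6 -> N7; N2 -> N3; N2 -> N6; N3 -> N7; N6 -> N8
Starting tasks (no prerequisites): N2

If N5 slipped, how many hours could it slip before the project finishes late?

N2→N6→N8 = 1+9+7 = 17 sets the makespan at 17 hours.
N5 finishes as early as 7 and must finish by 10.
So N5 can slip 10 − 7 = 3 hours.

3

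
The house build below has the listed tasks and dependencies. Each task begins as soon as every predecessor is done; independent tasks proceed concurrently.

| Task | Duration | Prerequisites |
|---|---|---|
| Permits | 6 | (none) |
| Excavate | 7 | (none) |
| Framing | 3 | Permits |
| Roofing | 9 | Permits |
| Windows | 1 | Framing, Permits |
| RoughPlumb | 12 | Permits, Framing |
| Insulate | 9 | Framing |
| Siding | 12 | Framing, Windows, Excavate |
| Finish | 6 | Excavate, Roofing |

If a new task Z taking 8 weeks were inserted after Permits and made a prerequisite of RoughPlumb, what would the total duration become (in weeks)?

26

Originally the plan takes 22 weeks.
With Z inserted, RoughPlumb now waits for max(Permits, Framing, Z).
New critical path: Permits→Z→RoughPlumb = 6+8+12 = 26 ⇒ 26 weeks.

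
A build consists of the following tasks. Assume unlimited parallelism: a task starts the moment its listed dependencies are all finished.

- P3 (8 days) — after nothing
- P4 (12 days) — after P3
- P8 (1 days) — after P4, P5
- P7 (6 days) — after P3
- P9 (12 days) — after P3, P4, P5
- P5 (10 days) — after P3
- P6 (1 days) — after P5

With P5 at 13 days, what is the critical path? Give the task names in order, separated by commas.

Critical path before the change: P3→P4→P9 = 8+12+12 = 32 giving 32 days.
The longest path through P5 is only 30 days, so P5 has float 2.
The binding chain switches to P3→P5→P9 = 8+13+12 = 33; finish 33 days.

P3, P5, P9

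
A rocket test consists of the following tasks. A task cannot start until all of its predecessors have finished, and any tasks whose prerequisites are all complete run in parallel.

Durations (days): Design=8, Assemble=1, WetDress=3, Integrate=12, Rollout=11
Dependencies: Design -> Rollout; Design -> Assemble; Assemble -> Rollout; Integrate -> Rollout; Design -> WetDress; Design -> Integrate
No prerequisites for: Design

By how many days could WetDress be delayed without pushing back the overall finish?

Design→Integrate→Rollout = 8+12+11 = 31 sets the makespan at 31 days.
Longest path through WetDress: 11 days (earliest finish 11, latest finish 31).
Float = 31 − 11 = 20.

20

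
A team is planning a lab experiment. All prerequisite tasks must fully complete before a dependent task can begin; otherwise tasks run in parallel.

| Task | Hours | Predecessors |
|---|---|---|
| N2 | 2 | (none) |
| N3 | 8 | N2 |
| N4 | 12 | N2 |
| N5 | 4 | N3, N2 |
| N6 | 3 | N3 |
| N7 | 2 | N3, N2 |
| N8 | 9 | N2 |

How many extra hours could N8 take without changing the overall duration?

The longest chain is N2→N3→N5 = 2+8+4 = 14; overall finish 14 hours.
The longest chain containing N8 totals 11 hours.
Slack of N8 = 5 − 2 = 3 hours.

3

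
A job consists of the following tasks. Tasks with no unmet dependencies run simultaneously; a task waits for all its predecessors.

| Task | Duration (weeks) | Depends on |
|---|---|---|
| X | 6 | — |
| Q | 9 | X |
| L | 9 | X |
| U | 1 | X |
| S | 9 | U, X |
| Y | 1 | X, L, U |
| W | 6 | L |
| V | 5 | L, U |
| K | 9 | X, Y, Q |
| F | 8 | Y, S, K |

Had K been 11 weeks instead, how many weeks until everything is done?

As given, the longest chain is X→L→Y→K→F = 6+9+1+9+8 = 33, so the finish is 33 weeks.
Since K is critical, the +2 change carries straight to that chain (now 35 weeks).
No other chain overtakes it, so the finish is 35 weeks.

35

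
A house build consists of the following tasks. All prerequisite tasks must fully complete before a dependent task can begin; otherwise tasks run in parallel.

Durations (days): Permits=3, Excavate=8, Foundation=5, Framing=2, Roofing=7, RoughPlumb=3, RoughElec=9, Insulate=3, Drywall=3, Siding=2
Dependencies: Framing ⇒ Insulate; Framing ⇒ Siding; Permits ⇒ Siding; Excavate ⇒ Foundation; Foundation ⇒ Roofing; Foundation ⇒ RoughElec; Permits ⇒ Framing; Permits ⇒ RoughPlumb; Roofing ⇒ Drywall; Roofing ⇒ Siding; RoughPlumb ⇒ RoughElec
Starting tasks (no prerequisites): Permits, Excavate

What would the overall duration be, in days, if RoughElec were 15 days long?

28

Critical path before the change: Excavate→Foundation→Roofing→Drywall = 8+5+7+3 = 23 giving 23 days.
RoughElec has 1 day of float (longest path through it is 22).
The binding chain switches to Excavate→Foundation→RoughElec = 8+5+15 = 28; finish 28 days.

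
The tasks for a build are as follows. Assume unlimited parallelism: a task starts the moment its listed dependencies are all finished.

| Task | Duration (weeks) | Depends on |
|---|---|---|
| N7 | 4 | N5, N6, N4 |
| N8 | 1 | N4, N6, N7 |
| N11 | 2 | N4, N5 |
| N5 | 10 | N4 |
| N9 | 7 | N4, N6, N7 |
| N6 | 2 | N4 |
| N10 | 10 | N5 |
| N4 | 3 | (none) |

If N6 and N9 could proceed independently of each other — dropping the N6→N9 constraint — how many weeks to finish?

Before: longest chain N4→N5→N7→N9 = 3+10+4+7 = 24, finish 24.
Dropping N6→N9 doesn't change N9's earliest start (17); another predecessor still binds.
New critical path: N4→N5→N7→N9 = 3+10+4+7 = 24 ⇒ 24 weeks.

24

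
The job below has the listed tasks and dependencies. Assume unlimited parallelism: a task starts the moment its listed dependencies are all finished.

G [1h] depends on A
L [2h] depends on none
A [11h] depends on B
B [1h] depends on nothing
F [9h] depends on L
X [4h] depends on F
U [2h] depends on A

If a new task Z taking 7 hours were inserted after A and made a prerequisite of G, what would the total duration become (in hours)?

Originally the job takes 15 hours.
With Z inserted, G now waits for max(A, Z).
New critical path: B→A→Z→G = 1+11+7+1 = 20 ⇒ 20 hours.

20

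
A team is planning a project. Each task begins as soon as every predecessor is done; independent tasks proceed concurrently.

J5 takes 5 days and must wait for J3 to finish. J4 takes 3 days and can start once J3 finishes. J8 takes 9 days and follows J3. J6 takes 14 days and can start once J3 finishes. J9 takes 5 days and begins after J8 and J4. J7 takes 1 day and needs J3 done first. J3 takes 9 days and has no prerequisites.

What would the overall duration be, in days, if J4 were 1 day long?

23

As given, the longest chain is J3→J6 = 9+14 = 23, so the finish is 23 days.
J4 is off the critical path — its longest chain is 17 days, giving 6 of slack.
That remains the longest chain; total 23 days.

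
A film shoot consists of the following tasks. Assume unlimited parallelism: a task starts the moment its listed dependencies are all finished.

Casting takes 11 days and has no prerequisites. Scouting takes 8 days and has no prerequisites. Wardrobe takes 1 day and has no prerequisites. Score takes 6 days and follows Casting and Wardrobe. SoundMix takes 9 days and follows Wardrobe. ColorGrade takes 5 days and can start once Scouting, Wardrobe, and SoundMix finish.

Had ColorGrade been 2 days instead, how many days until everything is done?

17

Baseline: Casting→Score = 11+6 = 17 → 17 days.
ColorGrade is off the critical path — its longest chain is 15 days, giving 2 of slack.
No other chain overtakes it, so the finish is 17 days.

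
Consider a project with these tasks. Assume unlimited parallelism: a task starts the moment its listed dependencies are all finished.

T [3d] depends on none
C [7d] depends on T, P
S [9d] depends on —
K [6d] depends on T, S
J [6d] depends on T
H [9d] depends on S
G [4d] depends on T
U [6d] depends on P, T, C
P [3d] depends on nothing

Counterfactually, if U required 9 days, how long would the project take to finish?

The binding path is S→H = 9+9 = 18; finish at 18 days.
U is off the critical path — its longest chain is 16 days, giving 2 of slack.
New critical path: T→C→U = 3+7+9 = 19 ⇒ 19 days.

19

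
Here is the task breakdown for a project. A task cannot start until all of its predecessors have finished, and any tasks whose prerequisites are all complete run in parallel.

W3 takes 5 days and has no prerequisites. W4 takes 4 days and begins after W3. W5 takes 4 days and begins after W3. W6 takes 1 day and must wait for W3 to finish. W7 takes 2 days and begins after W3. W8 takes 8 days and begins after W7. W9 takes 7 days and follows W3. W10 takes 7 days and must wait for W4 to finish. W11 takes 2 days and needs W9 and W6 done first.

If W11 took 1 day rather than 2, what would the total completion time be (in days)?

Actual critical path: W3→W4→W10 = 5+4+7 = 16 ⇒ 16 days.
W11 has 2 days of float (longest path through it is 14).
No other chain overtakes it, so the finish is 16 days.

16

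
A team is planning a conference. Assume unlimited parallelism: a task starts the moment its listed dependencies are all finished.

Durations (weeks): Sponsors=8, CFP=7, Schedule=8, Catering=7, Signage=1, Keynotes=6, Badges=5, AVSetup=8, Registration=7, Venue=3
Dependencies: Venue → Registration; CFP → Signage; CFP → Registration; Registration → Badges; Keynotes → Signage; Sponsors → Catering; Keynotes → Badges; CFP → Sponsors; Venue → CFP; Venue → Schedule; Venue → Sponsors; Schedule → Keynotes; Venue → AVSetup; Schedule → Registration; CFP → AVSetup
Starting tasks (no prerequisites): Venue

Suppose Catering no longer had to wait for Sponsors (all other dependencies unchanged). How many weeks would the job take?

23

Before: longest chain Venue→CFP→Sponsors→Catering = 3+7+8+7 = 25, finish 25.
Without Sponsors→Catering, Catering's earliest start moves from 18 to 0.
New critical path: Venue→Schedule→Registration→Badges = 3+8+7+5 = 23 ⇒ 23 weeks.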